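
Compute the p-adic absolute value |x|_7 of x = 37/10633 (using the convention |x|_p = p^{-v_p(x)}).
|37/10633|_7 = 343

Step 1 — compute v_7(x) by factoring powers of 7 out of the numerator and denominator: v_7(37/10633) = -3. Step 2 — apply |x|_p = p^{-v_p(x)} = 7^{3} = 343.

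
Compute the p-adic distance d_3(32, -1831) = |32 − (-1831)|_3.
d_3(32, -1831) = 1/81

Step 1 — x − y = 32 − (-1831) = 1863. Step 2 — v_3(1863) = 4 (factor: 1863 = (3^4 · 23); the sign does not affect v_p). Step 3 — |x − y|_3 = 3^{-4} = 1/81.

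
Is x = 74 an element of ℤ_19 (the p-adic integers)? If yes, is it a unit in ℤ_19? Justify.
x ∈ ℤ_19^× (unit); v_19(x) = 0

ℤ_19 = {x ∈ ℚ_19 : v_19(x) ≥ 0} and ℤ_19^× = {x ∈ ℤ_19 : v_19(x) = 0}. Here v_19(74) = v_19(num) − v_19(den) = 0; compare against these criteria.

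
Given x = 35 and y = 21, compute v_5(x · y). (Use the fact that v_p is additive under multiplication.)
v_5(735) = 1

v_p(x) = 1 (factor: 35 = 5^1 · 7); v_p(y) = 0 (factor: 21 = 5^0 · 21). Additivity: v_p(xy) = v_p(x) + v_p(y) = 1 + 0 = 1. (Direct check: xy = 735 = 5^1 · (147).)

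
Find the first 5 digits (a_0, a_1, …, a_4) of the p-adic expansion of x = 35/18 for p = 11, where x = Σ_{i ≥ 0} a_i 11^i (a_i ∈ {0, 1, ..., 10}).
(a_0, …, a_4) = (5, 4, 10, 7, 6)

v_11(35/18) = 0 (numerator and denominator both coprime to 11), so x ∈ ℤ_11^×. Compute digits iteratively via a_i = x_i mod 11, x_{i+1} = (x_i − a_i)/11, with x_0 = x:
  x_0 = 35/18;  a_0 = 5;  x_1 = (x_0 − 5)/11 = -5/18
  x_1 = -5/18;  a_1 = 4;  x_2 = (x_1 − 4)/11 = -7/18
  x_2 = -7/18;  a_2 = 10;  x_3 = (x_2 − 10)/11 = -17/18
  x_3 = -17/18;  a_3 = 7;  x_4 = (x_3 − 7)/11 = -13/18
  x_4 = -13/18;  a_4 = 6;  x_5 = (x_4 − 6)/11 = -11/18
Digits: (5, 4, 10, 7, 6).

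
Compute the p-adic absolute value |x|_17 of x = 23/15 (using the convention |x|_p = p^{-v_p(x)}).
|23/15|_17 = 1

Step 1 — compute v_17(x) by factoring powers of 17 out of the numerator and denominator: v_17(23/15) = 0. Step 2 — apply |x|_p = p^{-v_p(x)} = 17^{0} = 1.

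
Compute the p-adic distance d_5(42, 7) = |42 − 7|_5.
d_5(42, 7) = 1/5

Step 1 — x − y = 42 − 7 = 35. Step 2 — v_5(35) = 1 (factor: 35 = (5^1 · 7); the sign does not affect v_p). Step 3 — |x − y|_5 = 5^{-1} = 1/5.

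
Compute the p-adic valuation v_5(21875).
v_5(21875) = 5

v_5(n) is the largest exponent k such that 5^k divides n. Factor out: 21875 = 5^5 · 7. (Sign doesn't affect v_p.) So v_5(21875) = 5.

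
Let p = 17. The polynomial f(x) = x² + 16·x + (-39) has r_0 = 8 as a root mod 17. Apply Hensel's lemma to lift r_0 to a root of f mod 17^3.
r_2 = 3697 (mod 4913)

Hensel: r_{i+1} = r_i − f(r_i)·(f′(r_i))^{-1} mod 17^{i+2}, f′(x) = 2x + 16. Iterate:
  r_0 = 8 (mod 17)
  r_1 = 229 (mod 289)
  r_2 = 3697 (mod 4913)
Final: r = 3697 satisfies f(r) ≡ 0 mod 17^3.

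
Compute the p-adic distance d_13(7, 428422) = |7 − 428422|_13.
d_13(7, 428422) = 1/28561

Step 1 — x − y = 7 − 428422 = -428415. Step 2 — v_13(-428415) = 4 (factor: -428415 = −(13^4 · 15); the sign does not affect v_p). Step 3 — |x − y|_13 = 13^{-4} = 1/28561.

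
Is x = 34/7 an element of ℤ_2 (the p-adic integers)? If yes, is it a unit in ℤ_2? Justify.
x ∈ ℤ_2 but not a unit; v_2(x) = 1 > 0

ℤ_2 = {x ∈ ℚ_2 : v_2(x) ≥ 0} and ℤ_2^× = {x ∈ ℤ_2 : v_2(x) = 0}. Here v_2(34/7) = v_2(num) − v_2(den) = 1; compare against these criteria.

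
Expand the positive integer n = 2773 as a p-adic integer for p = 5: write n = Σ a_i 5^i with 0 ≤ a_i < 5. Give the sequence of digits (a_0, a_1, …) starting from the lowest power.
(a_0, a_1, …) = (3, 4, 0, 2, 4)

Repeated division by 5 gives the digits low-to-high: 2773 = 3 + 4·5^1 + 2·5^3 + 4·5^4. Digit sequence: (3, 4, 0, 2, 4).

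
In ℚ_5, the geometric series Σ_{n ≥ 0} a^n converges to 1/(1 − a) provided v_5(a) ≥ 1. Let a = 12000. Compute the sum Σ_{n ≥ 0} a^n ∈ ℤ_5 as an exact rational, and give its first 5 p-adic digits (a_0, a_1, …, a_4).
Σ a^n = 1/(1 − a) = -1/11999;  first 5 digits = (1, 0, 0, 1, 4)

v_5(a) = 3 ≥ 1, so the series converges in ℤ_5 to 1/(1 − a) = 1/(1 − 12000) = -1/11999. Expand this rational in ℤ_5: compute digits iteratively via d_i = x_i mod 5, x_{i+1} = (x_i − d_i)/5. The first 5 digits are (1, 0, 0, 1, 4).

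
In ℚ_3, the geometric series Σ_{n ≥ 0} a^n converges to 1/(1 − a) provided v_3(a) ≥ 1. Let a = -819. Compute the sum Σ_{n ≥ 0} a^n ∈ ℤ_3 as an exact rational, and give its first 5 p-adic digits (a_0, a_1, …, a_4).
Σ a^n = 1/(1 − a) = 1/820;  first 5 digits = (1, 0, 2, 2, 2)

v_3(a) = 2 ≥ 1, so the series converges in ℤ_3 to 1/(1 − a) = 1/(1 − (-819)) = 1/820. Expand this rational in ℤ_3: compute digits iteratively via d_i = x_i mod 3, x_{i+1} = (x_i − d_i)/3. The first 5 digits are (1, 0, 2, 2, 2).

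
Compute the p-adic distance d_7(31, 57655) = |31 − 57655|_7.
d_7(31, 57655) = 1/2401

Step 1 — x − y = 31 − 57655 = -57624. Step 2 — v_7(-57624) = 4 (factor: -57624 = −(7^4 · 24); the sign does not affect v_p). Step 3 — |x − y|_7 = 7^{-4} = 1/2401.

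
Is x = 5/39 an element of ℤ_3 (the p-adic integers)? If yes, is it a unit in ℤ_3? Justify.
x ∉ ℤ_3 (v_3(x) = -1 < 0)

ℤ_3 = {x ∈ ℚ_3 : v_3(x) ≥ 0} and ℤ_3^× = {x ∈ ℤ_3 : v_3(x) = 0}. Here v_3(5/39) = v_3(num) − v_3(den) = -1; compare against these criteria.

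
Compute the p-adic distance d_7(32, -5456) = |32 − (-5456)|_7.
d_7(32, -5456) = 1/343

Step 1 — x − y = 32 − (-5456) = 5488. Step 2 — v_7(5488) = 3 (factor: 5488 = (7^3 · 16); the sign does not affect v_p). Step 3 — |x − y|_7 = 7^{-3} = 1/343.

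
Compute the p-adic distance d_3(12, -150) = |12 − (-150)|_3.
d_3(12, -150) = 1/81

Step 1 — x − y = 12 − (-150) = 162. Step 2 — v_3(162) = 4 (factor: 162 = (3^4 · 2); the sign does not affect v_p). Step 3 — |x − y|_3 = 3^{-4} = 1/81.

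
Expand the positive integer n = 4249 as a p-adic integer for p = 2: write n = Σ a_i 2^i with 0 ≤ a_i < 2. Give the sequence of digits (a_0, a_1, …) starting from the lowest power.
(a_0, a_1, …) = (1, 0, 0, 1, 1, 0, 0, 1, 0, 0, 0, 0, 1)

Repeated division by 2 gives the digits low-to-high: 4249 = 1 + 1·2^3 + 1·2^4 + 1·2^7 + 1·2^12. Digit sequence: (1, 0, 0, 1, 1, 0, 0, 1, 0, 0, 0, 0, 1).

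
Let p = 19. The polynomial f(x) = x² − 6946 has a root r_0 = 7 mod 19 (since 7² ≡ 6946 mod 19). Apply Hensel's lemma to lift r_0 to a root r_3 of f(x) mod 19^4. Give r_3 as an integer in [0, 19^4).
r_3 = 76748 (mod 130321)

Hensel's recurrence: r_{i+1} = r_i − f(r_i)·(f′(r_i))^{-1} mod 19^{i+2}, with f′(x) = 2x. Iterate:
  r_0 = 7 (mod 19)
  r_1 = 216 (mod 361)
  r_2 = 1299 (mod 6859)
  r_3 = 76748 (mod 130321)
Final: r_3 = 76748, and one checks f(r_3) ≡ 0 mod 19^4.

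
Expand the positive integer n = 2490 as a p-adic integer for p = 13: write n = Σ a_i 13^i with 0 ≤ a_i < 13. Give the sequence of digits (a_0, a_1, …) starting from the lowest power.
(a_0, a_1, …) = (7, 9, 1, 1)

Repeated division by 13 gives the digits low-to-high: 2490 = 7 + 9·13^1 + 1·13^2 + 1·13^3. Digit sequence: (7, 9, 1, 1).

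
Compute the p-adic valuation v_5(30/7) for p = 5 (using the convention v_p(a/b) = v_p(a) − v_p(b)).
v_5(30/7) = 1

Factor powers of 5 from the numerator and denominator of the reduced fraction: 30 = 5^1 · 6 and 7 = 5^0 · 7. Apply v_p(a/b) = v_p(a) − v_p(b): v_5(30/7) = 1 − 0 = 1.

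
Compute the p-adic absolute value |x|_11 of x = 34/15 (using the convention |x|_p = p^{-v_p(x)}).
|34/15|_11 = 1

Step 1 — compute v_11(x) by factoring powers of 11 out of the numerator and denominator: v_11(34/15) = 0. Step 2 — apply |x|_p = p^{-v_p(x)} = 11^{0} = 1.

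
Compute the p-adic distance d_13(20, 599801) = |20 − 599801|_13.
d_13(20, 599801) = 1/28561

Step 1 — x − y = 20 − 599801 = -599781. Step 2 — v_13(-599781) = 4 (factor: -599781 = −(13^4 · 21); the sign does not affect v_p). Step 3 — |x − y|_13 = 13^{-4} = 1/28561.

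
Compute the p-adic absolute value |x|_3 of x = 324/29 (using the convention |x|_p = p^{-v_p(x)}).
|324/29|_3 = 1/81

Step 1 — compute v_3(x) by factoring powers of 3 out of the numerator and denominator: v_3(324/29) = 4. Step 2 — apply |x|_p = p^{-v_p(x)} = 3^{-4} = 1/81.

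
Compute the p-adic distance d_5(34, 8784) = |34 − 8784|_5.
d_5(34, 8784) = 1/625

Step 1 — x − y = 34 − 8784 = -8750. Step 2 — v_5(-8750) = 4 (factor: -8750 = −(5^4 · 14); the sign does not affect v_p). Step 3 — |x − y|_5 = 5^{-4} = 1/625.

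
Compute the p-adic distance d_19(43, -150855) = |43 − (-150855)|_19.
d_19(43, -150855) = 1/6859

Step 1 — x − y = 43 − (-150855) = 150898. Step 2 — v_19(150898) = 3 (factor: 150898 = (19^3 · 22); the sign does not affect v_p). Step 3 — |x − y|_19 = 19^{-3} = 1/6859.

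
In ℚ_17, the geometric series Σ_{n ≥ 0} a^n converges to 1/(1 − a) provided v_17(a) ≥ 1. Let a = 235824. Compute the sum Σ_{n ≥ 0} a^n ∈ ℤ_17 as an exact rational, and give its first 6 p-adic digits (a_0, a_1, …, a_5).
Σ a^n = 1/(1 − a) = -1/235823;  first 6 digits = (1, 0, 0, 14, 2, 0)

v_17(a) = 3 ≥ 1, so the series converges in ℤ_17 to 1/(1 − a) = 1/(1 − 235824) = -1/235823. Expand this rational in ℤ_17: compute digits iteratively via d_i = x_i mod 17, x_{i+1} = (x_i − d_i)/17. The first 6 digits are (1, 0, 0, 14, 2, 0).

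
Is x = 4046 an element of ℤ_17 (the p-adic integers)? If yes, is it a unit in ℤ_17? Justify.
x ∈ ℤ_17 but not a unit; v_17(x) = 2 > 0

ℤ_17 = {x ∈ ℚ_17 : v_17(x) ≥ 0} and ℤ_17^× = {x ∈ ℤ_17 : v_17(x) = 0}. Here v_17(4046) = v_17(num) − v_17(den) = 2; compare against these criteria.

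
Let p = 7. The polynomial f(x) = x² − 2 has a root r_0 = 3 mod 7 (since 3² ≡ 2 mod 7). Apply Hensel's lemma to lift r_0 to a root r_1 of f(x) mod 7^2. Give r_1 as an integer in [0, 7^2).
r_1 = 10 (mod 49)

Hensel's recurrence: r_{i+1} = r_i − f(r_i)·(f′(r_i))^{-1} mod 7^{i+2}, with f′(x) = 2x. Iterate:
  r_0 = 3 (mod 7)
  r_1 = 10 (mod 49)
Final: r_1 = 10, and one checks f(r_1) ≡ 0 mod 7^2.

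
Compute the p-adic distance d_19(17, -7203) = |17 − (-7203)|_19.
d_19(17, -7203) = 1/361

Step 1 — x − y = 17 − (-7203) = 7220. Step 2 — v_19(7220) = 2 (factor: 7220 = (19^2 · 20); the sign does not affect v_p). Step 3 — |x − y|_19 = 19^{-2} = 1/361.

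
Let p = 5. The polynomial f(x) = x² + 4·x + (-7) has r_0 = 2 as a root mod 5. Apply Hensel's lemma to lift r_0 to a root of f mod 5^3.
r_2 = 67 (mod 125)

Hensel: r_{i+1} = r_i − f(r_i)·(f′(r_i))^{-1} mod 5^{i+2}, f′(x) = 2x + 4. Iterate:
  r_0 = 2 (mod 5)
  r_1 = 17 (mod 25)
  r_2 = 67 (mod 125)
Final: r = 67 satisfies f(r) ≡ 0 mod 5^3.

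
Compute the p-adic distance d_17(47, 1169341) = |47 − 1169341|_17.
d_17(47, 1169341) = 1/83521

Step 1 — x − y = 47 − 1169341 = -1169294. Step 2 — v_17(-1169294) = 4 (factor: -1169294 = −(17^4 · 14); the sign does not affect v_p). Step 3 — |x − y|_17 = 17^{-4} = 1/83521.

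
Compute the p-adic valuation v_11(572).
v_11(572) = 1

v_11(n) is the largest exponent k such that 11^k divides n. Factor out: 572 = 11^1 · 52. (Sign doesn't affect v_p.) So v_11(572) = 1.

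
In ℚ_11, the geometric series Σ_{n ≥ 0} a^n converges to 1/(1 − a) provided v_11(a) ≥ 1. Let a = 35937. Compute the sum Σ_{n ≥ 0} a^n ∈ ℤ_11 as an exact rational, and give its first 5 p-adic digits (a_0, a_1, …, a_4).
Σ a^n = 1/(1 − a) = -1/35936;  first 5 digits = (1, 0, 0, 5, 2)

v_11(a) = 3 ≥ 1, so the series converges in ℤ_11 to 1/(1 − a) = 1/(1 − 35937) = -1/35936. Expand this rational in ℤ_11: compute digits iteratively via d_i = x_i mod 11, x_{i+1} = (x_i − d_i)/11. The first 5 digits are (1, 0, 0, 5, 2).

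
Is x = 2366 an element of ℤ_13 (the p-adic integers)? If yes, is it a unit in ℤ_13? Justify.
x ∈ ℤ_13 but not a unit; v_13(x) = 2 > 0

ℤ_13 = {x ∈ ℚ_13 : v_13(x) ≥ 0} and ℤ_13^× = {x ∈ ℤ_13 : v_13(x) = 0}. Here v_13(2366) = v_13(num) − v_13(den) = 2; compare against these criteria.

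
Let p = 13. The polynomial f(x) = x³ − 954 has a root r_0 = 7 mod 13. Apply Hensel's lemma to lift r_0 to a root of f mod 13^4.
r_3 = 19299 (mod 28561)

Hensel: r_{i+1} = r_i − f(r_i)/f′(r_i) mod 13^{i+2}, where f′(x) = 3x². Iterate:
  r_0 = 7 (mod 13)
  r_1 = 33 (mod 169)
  r_2 = 1723 (mod 2197)
  r_3 = 19299 (mod 28561)
Final: r = 19299 with f(r) ≡ 0 mod 13^4.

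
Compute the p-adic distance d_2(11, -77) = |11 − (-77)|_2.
d_2(11, -77) = 1/8

Step 1 — x − y = 11 − (-77) = 88. Step 2 — v_2(88) = 3 (factor: 88 = (2^3 · 11); the sign does not affect v_p). Step 3 — |x − y|_2 = 2^{-3} = 1/8.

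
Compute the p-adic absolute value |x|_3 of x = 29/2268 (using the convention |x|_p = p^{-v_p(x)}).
|29/2268|_3 = 81

Step 1 — compute v_3(x) by factoring powers of 3 out of the numerator and denominator: v_3(29/2268) = -4. Step 2 — apply |x|_p = p^{-v_p(x)} = 3^{4} = 81.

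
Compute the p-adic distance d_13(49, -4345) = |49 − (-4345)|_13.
d_13(49, -4345) = 1/2197

Step 1 — x − y = 49 − (-4345) = 4394. Step 2 — v_13(4394) = 3 (factor: 4394 = (13^3 · 2); the sign does not affect v_p). Step 3 — |x − y|_13 = 13^{-3} = 1/2197.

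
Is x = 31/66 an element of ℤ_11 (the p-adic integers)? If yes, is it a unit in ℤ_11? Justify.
x ∉ ℤ_11 (v_11(x) = -1 < 0)

ℤ_11 = {x ∈ ℚ_11 : v_11(x) ≥ 0} and ℤ_11^× = {x ∈ ℤ_11 : v_11(x) = 0}. Here v_11(31/66) = v_11(num) − v_11(den) = -1; compare against these criteria.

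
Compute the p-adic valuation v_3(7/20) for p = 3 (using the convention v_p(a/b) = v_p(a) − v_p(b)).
v_3(7/20) = 0

Factor powers of 3 from the numerator and denominator of the reduced fraction: 7 = 3^0 · 7 and 20 = 3^0 · 20. Apply v_p(a/b) = v_p(a) − v_p(b): v_3(7/20) = 0 − 0 = 0.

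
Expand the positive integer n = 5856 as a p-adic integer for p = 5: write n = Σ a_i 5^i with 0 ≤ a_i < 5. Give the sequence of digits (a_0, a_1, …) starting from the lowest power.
(a_0, a_1, …) = (1, 1, 4, 1, 4, 1)

Repeated division by 5 gives the digits low-to-high: 5856 = 1 + 1·5^1 + 4·5^2 + 1·5^3 + 4·5^4 + 1·5^5. Digit sequence: (1, 1, 4, 1, 4, 1).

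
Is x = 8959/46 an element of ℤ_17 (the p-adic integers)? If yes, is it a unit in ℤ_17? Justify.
x ∈ ℤ_17 but not a unit; v_17(x) = 2 > 0

ℤ_17 = {x ∈ ℚ_17 : v_17(x) ≥ 0} and ℤ_17^× = {x ∈ ℤ_17 : v_17(x) = 0}. Here v_17(8959/46) = v_17(num) − v_17(den) = 2; compare against these criteria.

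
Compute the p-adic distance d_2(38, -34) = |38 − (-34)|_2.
d_2(38, -34) = 1/8

Step 1 — x − y = 38 − (-34) = 72. Step 2 — v_2(72) = 3 (factor: 72 = (2^3 · 9); the sign does not affect v_p). Step 3 — |x − y|_2 = 2^{-3} = 1/8.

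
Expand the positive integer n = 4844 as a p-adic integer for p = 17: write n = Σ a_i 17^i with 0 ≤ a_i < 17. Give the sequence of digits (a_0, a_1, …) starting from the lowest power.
(a_0, a_1, …) = (16, 12, 16)

Repeated division by 17 gives the digits low-to-high: 4844 = 16 + 12·17^1 + 16·17^2. Digit sequence: (16, 12, 16).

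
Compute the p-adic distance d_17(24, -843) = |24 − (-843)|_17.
d_17(24, -843) = 1/289

Step 1 — x − y = 24 − (-843) = 867. Step 2 — v_17(867) = 2 (factor: 867 = (17^2 · 3); the sign does not affect v_p). Step 3 — |x − y|_17 = 17^{-2} = 1/289.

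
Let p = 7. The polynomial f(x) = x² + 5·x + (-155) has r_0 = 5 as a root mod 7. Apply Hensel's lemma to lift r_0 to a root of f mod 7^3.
r_2 = 306 (mod 343)

Hensel: r_{i+1} = r_i − f(r_i)·(f′(r_i))^{-1} mod 7^{i+2}, f′(x) = 2x + 5. Iterate:
  r_0 = 5 (mod 7)
  r_1 = 12 (mod 49)
  r_2 = 306 (mod 343)
Final: r = 306 satisfies f(r) ≡ 0 mod 7^3.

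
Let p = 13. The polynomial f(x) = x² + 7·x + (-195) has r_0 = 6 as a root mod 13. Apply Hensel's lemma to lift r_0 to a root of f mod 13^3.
r_2 = 1293 (mod 2197)

Hensel: r_{i+1} = r_i − f(r_i)·(f′(r_i))^{-1} mod 13^{i+2}, f′(x) = 2x + 7. Iterate:
  r_0 = 6 (mod 13)
  r_1 = 110 (mod 169)
  r_2 = 1293 (mod 2197)
Final: r = 1293 satisfies f(r) ≡ 0 mod 13^3.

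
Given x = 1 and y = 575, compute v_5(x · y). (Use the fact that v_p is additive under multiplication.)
v_5(575) = 2

v_p(x) = 0 (factor: 1 = 5^0 · 1); v_p(y) = 2 (factor: 575 = 5^2 · 23). Additivity: v_p(xy) = v_p(x) + v_p(y) = 0 + 2 = 2. (Direct check: xy = 575 = 5^2 · (23).)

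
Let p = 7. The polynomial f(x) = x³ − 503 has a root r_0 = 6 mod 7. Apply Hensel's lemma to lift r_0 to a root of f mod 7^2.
r_1 = 20 (mod 49)

Hensel: r_{i+1} = r_i − f(r_i)/f′(r_i) mod 7^{i+2}, where f′(x) = 3x². Iterate:
  r_0 = 6 (mod 7)
  r_1 = 20 (mod 49)
Final: r = 20 with f(r) ≡ 0 mod 7^2.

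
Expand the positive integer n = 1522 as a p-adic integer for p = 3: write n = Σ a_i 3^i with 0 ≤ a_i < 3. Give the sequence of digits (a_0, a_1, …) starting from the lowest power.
(a_0, a_1, …) = (1, 0, 1, 2, 0, 0, 2)

Repeated division by 3 gives the digits low-to-high: 1522 = 1 + 1·3^2 + 2·3^3 + 2·3^6. Digit sequence: (1, 0, 1, 2, 0, 0, 2).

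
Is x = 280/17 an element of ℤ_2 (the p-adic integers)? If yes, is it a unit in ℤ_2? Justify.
x ∈ ℤ_2 but not a unit; v_2(x) = 3 > 0

ℤ_2 = {x ∈ ℚ_2 : v_2(x) ≥ 0} and ℤ_2^× = {x ∈ ℤ_2 : v_2(x) = 0}. Here v_2(280/17) = v_2(num) − v_2(den) = 3; compare against these criteria.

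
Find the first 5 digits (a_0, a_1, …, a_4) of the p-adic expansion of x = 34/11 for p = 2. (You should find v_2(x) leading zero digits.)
(a_0, …, a_4) = (0, 1, 1, 0, 0)

v_2(34/11) = 1, so a_0 = ... = a_0 = 0. Factor out: x = 2^1 · u with u = 17/11 a unit in ℤ_2. Expand u iteratively via a_{v+i} = u_i mod 2, u_{i+1} = (u_i − a_{v+i})/2:
  u_0 = 17/11;  a_1 = 1;  u_1 = (u_0 − 1)/2 = 3/11
  u_1 = 3/11;  a_2 = 1;  u_2 = (u_1 − 1)/2 = -4/11
  u_2 = -4/11;  a_3 = 0;  u_3 = (u_2 − 0)/2 = -2/11
  u_3 = -2/11;  a_4 = 0;  u_4 = (u_3 − 0)/2 = -1/11
Digits: (0, 1, 1, 0, 0).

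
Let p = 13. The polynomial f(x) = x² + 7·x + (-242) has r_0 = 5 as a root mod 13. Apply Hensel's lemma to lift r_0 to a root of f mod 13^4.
r_3 = 4191 (mod 28561)

Hensel: r_{i+1} = r_i − f(r_i)·(f′(r_i))^{-1} mod 13^{i+2}, f′(x) = 2x + 7. Iterate:
  r_0 = 5 (mod 13)
  r_1 = 135 (mod 169)
  r_2 = 1994 (mod 2197)
  r_3 = 4191 (mod 28561)
Final: r = 4191 satisfies f(r) ≡ 0 mod 13^4.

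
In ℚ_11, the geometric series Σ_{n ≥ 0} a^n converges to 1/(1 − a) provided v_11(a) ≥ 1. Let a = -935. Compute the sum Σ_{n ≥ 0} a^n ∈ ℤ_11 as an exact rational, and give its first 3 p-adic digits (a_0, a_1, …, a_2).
Σ a^n = 1/(1 − a) = 1/936;  first 3 digits = (1, 3, 1)

v_11(a) = 1 ≥ 1, so the series converges in ℤ_11 to 1/(1 − a) = 1/(1 − (-935)) = 1/936. Expand this rational in ℤ_11: compute digits iteratively via d_i = x_i mod 11, x_{i+1} = (x_i − d_i)/11. The first 3 digits are (1, 3, 1).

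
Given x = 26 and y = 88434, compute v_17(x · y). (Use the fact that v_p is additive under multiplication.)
v_17(2299284) = 3

v_p(x) = 0 (factor: 26 = 17^0 · 26); v_p(y) = 3 (factor: 88434 = 17^3 · 18). Additivity: v_p(xy) = v_p(x) + v_p(y) = 0 + 3 = 3. (Direct check: xy = 2299284 = 17^3 · (468).)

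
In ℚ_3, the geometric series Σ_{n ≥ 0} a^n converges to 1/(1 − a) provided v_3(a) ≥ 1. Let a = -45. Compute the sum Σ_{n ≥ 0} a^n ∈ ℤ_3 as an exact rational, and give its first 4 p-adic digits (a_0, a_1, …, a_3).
Σ a^n = 1/(1 − a) = 1/46;  first 4 digits = (1, 0, 1, 1)

v_3(a) = 2 ≥ 1, so the series converges in ℤ_3 to 1/(1 − a) = 1/(1 − (-45)) = 1/46. Expand this rational in ℤ_3: compute digits iteratively via d_i = x_i mod 3, x_{i+1} = (x_i − d_i)/3. The first 4 digits are (1, 0, 1, 1).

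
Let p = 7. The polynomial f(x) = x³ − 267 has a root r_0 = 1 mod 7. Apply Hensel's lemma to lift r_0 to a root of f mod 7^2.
r_1 = 8 (mod 49)

Hensel: r_{i+1} = r_i − f(r_i)/f′(r_i) mod 7^{i+2}, where f′(x) = 3x². Iterate:
  r_0 = 1 (mod 7)
  r_1 = 8 (mod 49)
Final: r = 8 with f(r) ≡ 0 mod 7^2.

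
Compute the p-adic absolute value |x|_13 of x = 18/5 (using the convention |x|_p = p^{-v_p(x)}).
|18/5|_13 = 1

Step 1 — compute v_13(x) by factoring powers of 13 out of the numerator and denominator: v_13(18/5) = 0. Step 2 — apply |x|_p = p^{-v_p(x)} = 13^{0} = 1.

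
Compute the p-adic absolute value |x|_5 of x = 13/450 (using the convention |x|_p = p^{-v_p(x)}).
|13/450|_5 = 25

Step 1 — compute v_5(x) by factoring powers of 5 out of the numerator and denominator: v_5(13/450) = -2. Step 2 — apply |x|_p = p^{-v_p(x)} = 5^{2} = 25.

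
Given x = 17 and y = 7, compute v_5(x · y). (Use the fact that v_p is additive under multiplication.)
v_5(119) = 0

v_p(x) = 0 (factor: 17 = 5^0 · 17); v_p(y) = 0 (factor: 7 = 5^0 · 7). Additivity: v_p(xy) = v_p(x) + v_p(y) = 0 + 0 = 0. (Direct check: xy = 119 = 5^0 · (119).)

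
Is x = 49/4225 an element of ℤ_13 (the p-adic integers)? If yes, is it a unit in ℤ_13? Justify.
x ∉ ℤ_13 (v_13(x) = -2 < 0)

ℤ_13 = {x ∈ ℚ_13 : v_13(x) ≥ 0} and ℤ_13^× = {x ∈ ℤ_13 : v_13(x) = 0}. Here v_13(49/4225) = v_13(num) − v_13(den) = -2; compare against these criteria.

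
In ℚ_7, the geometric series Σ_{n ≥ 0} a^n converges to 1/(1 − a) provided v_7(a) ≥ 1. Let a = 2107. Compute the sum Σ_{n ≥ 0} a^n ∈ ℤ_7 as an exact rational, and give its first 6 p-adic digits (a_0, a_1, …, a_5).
Σ a^n = 1/(1 − a) = -1/2106;  first 6 digits = (1, 0, 1, 6, 1, 5)

v_7(a) = 2 ≥ 1, so the series converges in ℤ_7 to 1/(1 − a) = 1/(1 − 2107) = -1/2106. Expand this rational in ℤ_7: compute digits iteratively via d_i = x_i mod 7, x_{i+1} = (x_i − d_i)/7. The first 6 digits are (1, 0, 1, 6, 1, 5).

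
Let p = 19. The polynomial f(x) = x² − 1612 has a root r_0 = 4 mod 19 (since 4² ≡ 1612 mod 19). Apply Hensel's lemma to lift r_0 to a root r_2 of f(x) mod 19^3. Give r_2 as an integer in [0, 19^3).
r_2 = 6160 (mod 6859)

Hensel's recurrence: r_{i+1} = r_i − f(r_i)·(f′(r_i))^{-1} mod 19^{i+2}, with f′(x) = 2x. Iterate:
  r_0 = 4 (mod 19)
  r_1 = 23 (mod 361)
  r_2 = 6160 (mod 6859)
Final: r_2 = 6160, and one checks f(r_2) ≡ 0 mod 19^3.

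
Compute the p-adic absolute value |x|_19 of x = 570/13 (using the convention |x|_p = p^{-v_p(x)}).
|570/13|_19 = 1/19

Step 1 — compute v_19(x) by factoring powers of 19 out of the numerator and denominator: v_19(570/13) = 1. Step 2 — apply |x|_p = p^{-v_p(x)} = 19^{-1} = 1/19.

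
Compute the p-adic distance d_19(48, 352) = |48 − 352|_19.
d_19(48, 352) = 1/19

Step 1 — x − y = 48 − 352 = -304. Step 2 — v_19(-304) = 1 (factor: -304 = −(19^1 · 16); the sign does not affect v_p). Step 3 — |x − y|_19 = 19^{-1} = 1/19.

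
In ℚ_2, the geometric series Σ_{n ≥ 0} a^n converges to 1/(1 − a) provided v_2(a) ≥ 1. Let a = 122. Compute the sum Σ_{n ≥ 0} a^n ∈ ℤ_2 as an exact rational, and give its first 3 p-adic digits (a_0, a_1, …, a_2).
Σ a^n = 1/(1 − a) = -1/121;  first 3 digits = (1, 1, 1)

v_2(a) = 1 ≥ 1, so the series converges in ℤ_2 to 1/(1 − a) = 1/(1 − 122) = -1/121. Expand this rational in ℤ_2: compute digits iteratively via d_i = x_i mod 2, x_{i+1} = (x_i − d_i)/2. The first 3 digits are (1, 1, 1).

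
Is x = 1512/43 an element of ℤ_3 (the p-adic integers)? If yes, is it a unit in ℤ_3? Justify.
x ∈ ℤ_3 but not a unit; v_3(x) = 3 > 0

ℤ_3 = {x ∈ ℚ_3 : v_3(x) ≥ 0} and ℤ_3^× = {x ∈ ℤ_3 : v_3(x) = 0}. Here v_3(1512/43) = v_3(num) − v_3(den) = 3; compare against these criteria.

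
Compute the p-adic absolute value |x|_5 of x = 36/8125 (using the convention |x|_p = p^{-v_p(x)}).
|36/8125|_5 = 625

Step 1 — compute v_5(x) by factoring powers of 5 out of the numerator and denominator: v_5(36/8125) = -4. Step 2 — apply |x|_p = p^{-v_p(x)} = 5^{4} = 625.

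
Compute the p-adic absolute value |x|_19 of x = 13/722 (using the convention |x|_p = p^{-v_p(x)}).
|13/722|_19 = 361

Step 1 — compute v_19(x) by factoring powers of 19 out of the numerator and denominator: v_19(13/722) = -2. Step 2 — apply |x|_p = p^{-v_p(x)} = 19^{2} = 361.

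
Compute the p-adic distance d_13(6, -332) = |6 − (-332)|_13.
d_13(6, -332) = 1/169

Step 1 — x − y = 6 − (-332) = 338. Step 2 — v_13(338) = 2 (factor: 338 = (13^2 · 2); the sign does not affect v_p). Step 3 — |x − y|_13 = 13^{-2} = 1/169.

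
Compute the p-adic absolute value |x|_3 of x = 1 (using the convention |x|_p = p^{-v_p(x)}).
|1|_3 = 1

Step 1 — compute v_3(x) by factoring powers of 3 out of the numerator and denominator: v_3(1) = 0. Step 2 — apply |x|_p = p^{-v_p(x)} = 3^{0} = 1.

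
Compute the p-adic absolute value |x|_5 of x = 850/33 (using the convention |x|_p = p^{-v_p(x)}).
|850/33|_5 = 1/25

Step 1 — compute v_5(x) by factoring powers of 5 out of the numerator and denominator: v_5(850/33) = 2. Step 2 — apply |x|_p = p^{-v_p(x)} = 5^{-2} = 1/25.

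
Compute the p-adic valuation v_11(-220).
v_11(-220) = 1

v_11(n) is the largest exponent k such that 11^k divides n. Factor out: -220 = -11^1 · 20. (Sign doesn't affect v_p.) So v_11(-220) = 1.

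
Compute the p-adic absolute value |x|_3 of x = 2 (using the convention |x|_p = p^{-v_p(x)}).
|2|_3 = 1

Step 1 — compute v_3(x) by factoring powers of 3 out of the numerator and denominator: v_3(2) = 0. Step 2 — apply |x|_p = p^{-v_p(x)} = 3^{0} = 1.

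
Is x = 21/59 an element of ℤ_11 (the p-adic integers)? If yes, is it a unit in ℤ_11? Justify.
x ∈ ℤ_11^× (unit); v_11(x) = 0

ℤ_11 = {x ∈ ℚ_11 : v_11(x) ≥ 0} and ℤ_11^× = {x ∈ ℤ_11 : v_11(x) = 0}. Here v_11(21/59) = v_11(num) − v_11(den) = 0; compare against these criteria.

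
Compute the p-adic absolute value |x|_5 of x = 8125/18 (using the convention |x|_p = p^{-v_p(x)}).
|8125/18|_5 = 1/625

Step 1 — compute v_5(x) by factoring powers of 5 out of the numerator and denominator: v_5(8125/18) = 4. Step 2 — apply |x|_p = p^{-v_p(x)} = 5^{-4} = 1/625.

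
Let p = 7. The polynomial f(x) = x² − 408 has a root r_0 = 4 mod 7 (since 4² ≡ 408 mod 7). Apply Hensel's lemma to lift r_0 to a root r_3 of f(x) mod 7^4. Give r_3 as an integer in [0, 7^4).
r_3 = 53 (mod 2401)

Hensel's recurrence: r_{i+1} = r_i − f(r_i)·(f′(r_i))^{-1} mod 7^{i+2}, with f′(x) = 2x. Iterate:
  r_0 = 4 (mod 7)
  r_1 = 4 (mod 49)
  r_2 = 53 (mod 343)
  r_3 = 53 (mod 2401)
Final: r_3 = 53, and one checks f(r_3) ≡ 0 mod 7^4.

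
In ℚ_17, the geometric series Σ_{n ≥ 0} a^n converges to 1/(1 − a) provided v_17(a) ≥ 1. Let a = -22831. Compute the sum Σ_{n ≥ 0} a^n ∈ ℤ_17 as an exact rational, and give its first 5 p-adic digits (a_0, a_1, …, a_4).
Σ a^n = 1/(1 − a) = 1/22832;  first 5 digits = (1, 0, 6, 12, 1)

v_17(a) = 2 ≥ 1, so the series converges in ℤ_17 to 1/(1 − a) = 1/(1 − (-22831)) = 1/22832. Expand this rational in ℤ_17: compute digits iteratively via d_i = x_i mod 17, x_{i+1} = (x_i − d_i)/17. The first 5 digits are (1, 0, 6, 12, 1).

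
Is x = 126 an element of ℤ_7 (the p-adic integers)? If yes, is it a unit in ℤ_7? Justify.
x ∈ ℤ_7 but not a unit; v_7(x) = 1 > 0

ℤ_7 = {x ∈ ℚ_7 : v_7(x) ≥ 0} and ℤ_7^× = {x ∈ ℤ_7 : v_7(x) = 0}. Here v_7(126) = v_7(num) − v_7(den) = 1; compare against these criteria.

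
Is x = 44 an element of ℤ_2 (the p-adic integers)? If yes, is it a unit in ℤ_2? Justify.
x ∈ ℤ_2 but not a unit; v_2(x) = 2 > 0

ℤ_2 = {x ∈ ℚ_2 : v_2(x) ≥ 0} and ℤ_2^× = {x ∈ ℤ_2 : v_2(x) = 0}. Here v_2(44) = v_2(num) − v_2(den) = 2; compare against these criteria.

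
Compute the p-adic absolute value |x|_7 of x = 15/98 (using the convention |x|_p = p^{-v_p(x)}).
|15/98|_7 = 49

Step 1 — compute v_7(x) by factoring powers of 7 out of the numerator and denominator: v_7(15/98) = -2. Step 2 — apply |x|_p = p^{-v_p(x)} = 7^{2} = 49.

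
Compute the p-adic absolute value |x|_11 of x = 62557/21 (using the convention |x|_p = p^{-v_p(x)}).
|62557/21|_11 = 1/1331

Step 1 — compute v_11(x) by factoring powers of 11 out of the numerator and denominator: v_11(62557/21) = 3. Step 2 — apply |x|_p = p^{-v_p(x)} = 11^{-3} = 1/1331.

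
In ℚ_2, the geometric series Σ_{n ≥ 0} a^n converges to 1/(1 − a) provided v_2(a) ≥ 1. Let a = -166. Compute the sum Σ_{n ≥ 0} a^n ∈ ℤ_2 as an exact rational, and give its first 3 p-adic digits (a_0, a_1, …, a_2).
Σ a^n = 1/(1 − a) = 1/167;  first 3 digits = (1, 1, 1)

v_2(a) = 1 ≥ 1, so the series converges in ℤ_2 to 1/(1 − a) = 1/(1 − (-166)) = 1/167. Expand this rational in ℤ_2: compute digits iteratively via d_i = x_i mod 2, x_{i+1} = (x_i − d_i)/2. The first 3 digits are (1, 1, 1).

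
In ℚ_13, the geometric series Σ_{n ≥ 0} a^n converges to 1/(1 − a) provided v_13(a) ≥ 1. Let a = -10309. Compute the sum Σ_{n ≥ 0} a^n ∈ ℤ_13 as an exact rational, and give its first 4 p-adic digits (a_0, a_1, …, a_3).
Σ a^n = 1/(1 − a) = 1/10310;  first 4 digits = (1, 0, 4, 8)

v_13(a) = 2 ≥ 1, so the series converges in ℤ_13 to 1/(1 − a) = 1/(1 − (-10309)) = 1/10310. Expand this rational in ℤ_13: compute digits iteratively via d_i = x_i mod 13, x_{i+1} = (x_i − d_i)/13. The first 4 digits are (1, 0, 4, 8).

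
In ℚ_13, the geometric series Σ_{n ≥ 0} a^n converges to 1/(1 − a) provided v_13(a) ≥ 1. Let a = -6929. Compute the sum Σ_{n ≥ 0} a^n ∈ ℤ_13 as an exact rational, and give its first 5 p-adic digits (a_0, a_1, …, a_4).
Σ a^n = 1/(1 − a) = 1/6930;  first 5 digits = (1, 0, 11, 9, 3)

v_13(a) = 2 ≥ 1, so the series converges in ℤ_13 to 1/(1 − a) = 1/(1 − (-6929)) = 1/6930. Expand this rational in ℤ_13: compute digits iteratively via d_i = x_i mod 13, x_{i+1} = (x_i − d_i)/13. The first 5 digits are (1, 0, 11, 9, 3).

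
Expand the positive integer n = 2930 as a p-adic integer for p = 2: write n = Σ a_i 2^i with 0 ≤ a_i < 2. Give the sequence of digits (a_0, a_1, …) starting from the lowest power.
(a_0, a_1, …) = (0, 1, 0, 0, 1, 1, 1, 0, 1, 1, 0, 1)

Repeated division by 2 gives the digits low-to-high: 2930 = 1·2^1 + 1·2^4 + 1·2^5 + 1·2^6 + 1·2^8 + 1·2^9 + 1·2^11. Digit sequence: (0, 1, 0, 0, 1, 1, 1, 0, 1, 1, 0, 1).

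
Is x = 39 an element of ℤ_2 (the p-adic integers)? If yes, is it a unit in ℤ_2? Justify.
x ∈ ℤ_2^× (unit); v_2(x) = 0

ℤ_2 = {x ∈ ℚ_2 : v_2(x) ≥ 0} and ℤ_2^× = {x ∈ ℤ_2 : v_2(x) = 0}. Here v_2(39) = v_2(num) − v_2(den) = 0; compare against these criteria.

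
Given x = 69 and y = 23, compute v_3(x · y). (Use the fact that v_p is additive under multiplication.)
v_3(1587) = 1

v_p(x) = 1 (factor: 69 = 3^1 · 23); v_p(y) = 0 (factor: 23 = 3^0 · 23). Additivity: v_p(xy) = v_p(x) + v_p(y) = 1 + 0 = 1. (Direct check: xy = 1587 = 3^1 · (529).)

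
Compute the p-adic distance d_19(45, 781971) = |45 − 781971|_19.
d_19(45, 781971) = 1/130321

Step 1 — x − y = 45 − 781971 = -781926. Step 2 — v_19(-781926) = 4 (factor: -781926 = −(19^4 · 6); the sign does not affect v_p). Step 3 — |x − y|_19 = 19^{-4} = 1/130321.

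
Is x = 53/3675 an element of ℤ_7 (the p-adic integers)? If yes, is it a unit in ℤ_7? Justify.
x ∉ ℤ_7 (v_7(x) = -2 < 0)

ℤ_7 = {x ∈ ℚ_7 : v_7(x) ≥ 0} and ℤ_7^× = {x ∈ ℤ_7 : v_7(x) = 0}. Here v_7(53/3675) = v_7(num) − v_7(den) = -2; compare against these criteria.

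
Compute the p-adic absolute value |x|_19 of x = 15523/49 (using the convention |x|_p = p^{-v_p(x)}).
|15523/49|_19 = 1/361

Step 1 — compute v_19(x) by factoring powers of 19 out of the numerator and denominator: v_19(15523/49) = 2. Step 2 — apply |x|_p = p^{-v_p(x)} = 19^{-2} = 1/361.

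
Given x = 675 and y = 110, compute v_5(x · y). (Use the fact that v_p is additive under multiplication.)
v_5(74250) = 3

v_p(x) = 2 (factor: 675 = 5^2 · 27); v_p(y) = 1 (factor: 110 = 5^1 · 22). Additivity: v_p(xy) = v_p(x) + v_p(y) = 2 + 1 = 3. (Direct check: xy = 74250 = 5^3 · (594).)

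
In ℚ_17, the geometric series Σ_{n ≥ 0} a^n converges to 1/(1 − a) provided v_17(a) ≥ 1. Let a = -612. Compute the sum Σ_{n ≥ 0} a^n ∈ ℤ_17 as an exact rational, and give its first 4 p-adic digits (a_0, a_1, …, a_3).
Σ a^n = 1/(1 − a) = 1/613;  first 4 digits = (1, 15, 1, 0)

v_17(a) = 1 ≥ 1, so the series converges in ℤ_17 to 1/(1 − a) = 1/(1 − (-612)) = 1/613. Expand this rational in ℤ_17: compute digits iteratively via d_i = x_i mod 17, x_{i+1} = (x_i − d_i)/17. The first 4 digits are (1, 15, 1, 0).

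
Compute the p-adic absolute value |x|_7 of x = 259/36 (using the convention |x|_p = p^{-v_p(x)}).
|259/36|_7 = 1/7

Step 1 — compute v_7(x) by factoring powers of 7 out of the numerator and denominator: v_7(259/36) = 1. Step 2 — apply |x|_p = p^{-v_p(x)} = 7^{-1} = 1/7.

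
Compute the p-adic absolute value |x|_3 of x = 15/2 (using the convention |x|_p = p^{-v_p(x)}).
|15/2|_3 = 1/3

Step 1 — compute v_3(x) by factoring powers of 3 out of the numerator and denominator: v_3(15/2) = 1. Step 2 — apply |x|_p = p^{-v_p(x)} = 3^{-1} = 1/3.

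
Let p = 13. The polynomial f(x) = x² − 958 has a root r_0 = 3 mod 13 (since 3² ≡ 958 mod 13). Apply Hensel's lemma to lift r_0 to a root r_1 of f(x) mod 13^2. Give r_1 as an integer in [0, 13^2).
r_1 = 133 (mod 169)

Hensel's recurrence: r_{i+1} = r_i − f(r_i)·(f′(r_i))^{-1} mod 13^{i+2}, with f′(x) = 2x. Iterate:
  r_0 = 3 (mod 13)
  r_1 = 133 (mod 169)
Final: r_1 = 133, and one checks f(r_1) ≡ 0 mod 13^2.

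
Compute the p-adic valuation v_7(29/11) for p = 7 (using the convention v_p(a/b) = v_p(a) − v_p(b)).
v_7(29/11) = 0

Factor powers of 7 from the numerator and denominator of the reduced fraction: 29 = 7^0 · 29 and 11 = 7^0 · 11. Apply v_p(a/b) = v_p(a) − v_p(b): v_7(29/11) = 0 − 0 = 0.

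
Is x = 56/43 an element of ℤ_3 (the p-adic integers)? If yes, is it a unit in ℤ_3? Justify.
x ∈ ℤ_3^× (unit); v_3(x) = 0

ℤ_3 = {x ∈ ℚ_3 : v_3(x) ≥ 0} and ℤ_3^× = {x ∈ ℤ_3 : v_3(x) = 0}. Here v_3(56/43) = v_3(num) − v_3(den) = 0; compare against these criteria.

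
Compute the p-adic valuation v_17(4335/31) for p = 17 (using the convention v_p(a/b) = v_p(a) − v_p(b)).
v_17(4335/31) = 2

Factor powers of 17 from the numerator and denominator of the reduced fraction: 4335 = 17^2 · 15 and 31 = 17^0 · 31. Apply v_p(a/b) = v_p(a) − v_p(b): v_17(4335/31) = 2 − 0 = 2.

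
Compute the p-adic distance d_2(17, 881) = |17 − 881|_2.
d_2(17, 881) = 1/32

Step 1 — x − y = 17 − 881 = -864. Step 2 — v_2(-864) = 5 (factor: -864 = −(2^5 · 27); the sign does not affect v_p). Step 3 — |x − y|_2 = 2^{-5} = 1/32.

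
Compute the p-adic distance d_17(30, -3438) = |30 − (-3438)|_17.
d_17(30, -3438) = 1/289

Step 1 — x − y = 30 − (-3438) = 3468. Step 2 — v_17(3468) = 2 (factor: 3468 = (17^2 · 12); the sign does not affect v_p). Step 3 — |x − y|_17 = 17^{-2} = 1/289.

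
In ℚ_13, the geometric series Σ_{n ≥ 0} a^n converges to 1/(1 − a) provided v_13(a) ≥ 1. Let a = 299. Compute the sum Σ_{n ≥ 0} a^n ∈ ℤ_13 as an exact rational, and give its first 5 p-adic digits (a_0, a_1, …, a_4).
Σ a^n = 1/(1 − a) = -1/298;  first 5 digits = (1, 10, 10, 0, 6)

v_13(a) = 1 ≥ 1, so the series converges in ℤ_13 to 1/(1 − a) = 1/(1 − 299) = -1/298. Expand this rational in ℤ_13: compute digits iteratively via d_i = x_i mod 13, x_{i+1} = (x_i − d_i)/13. The first 5 digits are (1, 10, 10, 0, 6).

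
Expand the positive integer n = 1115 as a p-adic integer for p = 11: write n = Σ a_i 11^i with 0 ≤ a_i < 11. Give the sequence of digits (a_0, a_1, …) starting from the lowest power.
(a_0, a_1, …) = (4, 2, 9)

Repeated division by 11 gives the digits low-to-high: 1115 = 4 + 2·11^1 + 9·11^2. Digit sequence: (4, 2, 9).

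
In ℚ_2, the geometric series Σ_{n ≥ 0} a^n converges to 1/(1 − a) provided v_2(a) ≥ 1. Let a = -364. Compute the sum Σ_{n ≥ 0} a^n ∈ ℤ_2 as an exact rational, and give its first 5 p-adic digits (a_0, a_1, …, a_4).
Σ a^n = 1/(1 − a) = 1/365;  first 5 digits = (1, 0, 1, 0, 0)

v_2(a) = 2 ≥ 1, so the series converges in ℤ_2 to 1/(1 − a) = 1/(1 − (-364)) = 1/365. Expand this rational in ℤ_2: compute digits iteratively via d_i = x_i mod 2, x_{i+1} = (x_i − d_i)/2. The first 5 digits are (1, 0, 1, 0, 0).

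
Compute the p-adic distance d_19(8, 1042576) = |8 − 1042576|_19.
d_19(8, 1042576) = 1/130321

Step 1 — x − y = 8 − 1042576 = -1042568. Step 2 — v_19(-1042568) = 4 (factor: -1042568 = −(19^4 · 8); the sign does not affect v_p). Step 3 — |x − y|_19 = 19^{-4} = 1/130321.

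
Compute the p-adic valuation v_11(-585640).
v_11(-585640) = 4

v_11(n) is the largest exponent k such that 11^k divides n. Factor out: -585640 = -11^4 · 40. (Sign doesn't affect v_p.) So v_11(-585640) = 4.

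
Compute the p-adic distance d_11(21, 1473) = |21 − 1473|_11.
d_11(21, 1473) = 1/121

Step 1 — x − y = 21 − 1473 = -1452. Step 2 — v_11(-1452) = 2 (factor: -1452 = −(11^2 · 12); the sign does not affect v_p). Step 3 — |x − y|_11 = 11^{-2} = 1/121.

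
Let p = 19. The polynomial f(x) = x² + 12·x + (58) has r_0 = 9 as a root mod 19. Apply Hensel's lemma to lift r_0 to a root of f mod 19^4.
r_3 = 37990 (mod 130321)

Hensel: r_{i+1} = r_i − f(r_i)·(f′(r_i))^{-1} mod 19^{i+2}, f′(x) = 2x + 12. Iterate:
  r_0 = 9 (mod 19)
  r_1 = 85 (mod 361)
  r_2 = 3695 (mod 6859)
  r_3 = 37990 (mod 130321)
Final: r = 37990 satisfies f(r) ≡ 0 mod 19^4.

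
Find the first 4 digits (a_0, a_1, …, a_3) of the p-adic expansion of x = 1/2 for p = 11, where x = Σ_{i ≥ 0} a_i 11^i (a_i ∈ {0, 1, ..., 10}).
(a_0, …, a_3) = (6, 5, 5, 5)

v_11(1/2) = 0 (numerator and denominator both coprime to 11), so x ∈ ℤ_11^×. Compute digits iteratively via a_i = x_i mod 11, x_{i+1} = (x_i − a_i)/11, with x_0 = x:
  x_0 = 1/2;  a_0 = 6;  x_1 = (x_0 − 6)/11 = -1/2
  x_1 = -1/2;  a_1 = 5;  x_2 = (x_1 − 5)/11 = -1/2
  x_2 = -1/2;  a_2 = 5;  x_3 = (x_2 − 5)/11 = -1/2
  x_3 = -1/2;  a_3 = 5;  x_4 = (x_3 − 5)/11 = -1/2
Digits: (6, 5, 5, 5).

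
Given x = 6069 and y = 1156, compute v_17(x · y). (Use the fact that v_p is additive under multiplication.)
v_17(7015764) = 4

v_p(x) = 2 (factor: 6069 = 17^2 · 21); v_p(y) = 2 (factor: 1156 = 17^2 · 4). Additivity: v_p(xy) = v_p(x) + v_p(y) = 2 + 2 = 4. (Direct check: xy = 7015764 = 17^4 · (84).)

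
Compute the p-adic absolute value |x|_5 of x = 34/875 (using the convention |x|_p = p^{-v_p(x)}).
|34/875|_5 = 125

Step 1 — compute v_5(x) by factoring powers of 5 out of the numerator and denominator: v_5(34/875) = -3. Step 2 — apply |x|_p = p^{-v_p(x)} = 5^{3} = 125.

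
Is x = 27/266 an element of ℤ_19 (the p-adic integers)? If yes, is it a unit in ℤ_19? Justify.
x ∉ ℤ_19 (v_19(x) = -1 < 0)

ℤ_19 = {x ∈ ℚ_19 : v_19(x) ≥ 0} and ℤ_19^× = {x ∈ ℤ_19 : v_19(x) = 0}. Here v_19(27/266) = v_19(num) − v_19(den) = -1; compare against these criteria.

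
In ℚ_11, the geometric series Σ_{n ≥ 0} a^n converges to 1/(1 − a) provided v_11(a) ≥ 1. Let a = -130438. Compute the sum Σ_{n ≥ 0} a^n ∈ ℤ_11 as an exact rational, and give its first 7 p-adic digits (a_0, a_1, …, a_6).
Σ a^n = 1/(1 − a) = 1/130439;  first 7 digits = (1, 0, 0, 1, 2, 10, 0)

v_11(a) = 3 ≥ 1, so the series converges in ℤ_11 to 1/(1 − a) = 1/(1 − (-130438)) = 1/130439. Expand this rational in ℤ_11: compute digits iteratively via d_i = x_i mod 11, x_{i+1} = (x_i − d_i)/11. The first 7 digits are (1, 0, 0, 1, 2, 10, 0).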